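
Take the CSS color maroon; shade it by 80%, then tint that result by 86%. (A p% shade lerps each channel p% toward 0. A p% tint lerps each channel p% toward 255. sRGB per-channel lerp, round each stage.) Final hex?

#DFDBDB

CSS maroon is rgb(128, 0, 0).
An 80% shade moves each channel 80% toward 0:
  R: 128 − 102.4 = 25.6 → 26
  G: 0 + 0.8×(0−0) = 0 + 0 = 0 → 0
  B: 0 + 0 = 0 → 0
After the shade: rgb(26, 0, 0) = #1A0000.
Per channel, c → c + 0.86(255 − c):
  R: 26 + 196.94 = 222.94 → 223
  G: 0 + 0.86×(255−0) = 0 + 219.3 = 219.3 → 219
  B: 0 + 0.86×(255−0) = 0 + 219.3 = 219.3 → 219
rgb(223, 219, 219) = #DFDBDB.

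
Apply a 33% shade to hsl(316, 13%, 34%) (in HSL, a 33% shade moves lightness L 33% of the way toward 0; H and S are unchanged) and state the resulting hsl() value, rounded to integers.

L moves 33% from 34 toward 0: 34 − 11.22 = 22.78 → 23.
H and S are unchanged.

hsl(316, 13%, 23%)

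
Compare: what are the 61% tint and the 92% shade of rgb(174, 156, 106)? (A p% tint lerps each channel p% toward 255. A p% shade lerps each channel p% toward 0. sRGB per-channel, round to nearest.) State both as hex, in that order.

61% tint:
  R: 174 + 0.61×(255−174) = 174 + 49.41 = 223.41 → 223
  G: 156 + 0.61×(255−156) = 156 + 60.39 = 216.39 → 216
  B: 106 + 0.61×(255−106) = 106 + 90.89 = 196.89 → 197
  → #DFD8C5
92% shade:
  R: 174 − 160.08 = 13.92 → 14
  G: 156 + 0.92×(0−156) = 156 − 143.52 = 12.48 → 12
  B: 106 − 97.52 = 8.48 → 8
  → #0E0C08

#DFD8C5, #0E0C08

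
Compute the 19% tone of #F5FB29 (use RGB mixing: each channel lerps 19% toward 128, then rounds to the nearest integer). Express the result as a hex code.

#F5FB29 is rgb(245, 251, 41).
Lerp each channel 19% toward 128:
  R: 245 − 22.23 = 222.77 → 223
  G: 251 − 23.37 = 227.63 → 228
  B: 41 + 0.19×(128−41) = 41 + 16.53 = 57.53 → 58
rgb(223, 228, 58) = #DFE43A.

#DFE43A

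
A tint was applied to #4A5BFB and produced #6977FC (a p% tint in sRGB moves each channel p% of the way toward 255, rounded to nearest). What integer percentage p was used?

#4A5BFB is rgb(74, 91, 251); #6977FC is rgb(105, 119, 252).
On the R channel (widest range): 105 ≈ 74 + (p/100)(255 − 74), so p ≈ 100×(105 − 74)/(255 − 74) = 3100/181 = 17.13.
p = 17 reproduces all three channels after rounding.

17%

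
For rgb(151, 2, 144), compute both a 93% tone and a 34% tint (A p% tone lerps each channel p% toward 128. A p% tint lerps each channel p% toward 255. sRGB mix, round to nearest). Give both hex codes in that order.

93% tone:
  R: 151 − 21.39 = 129.61 → 130
  G: 2 + 0.93×(128−2) = 2 + 117.18 = 119.18 → 119
  B: 144 + 0.93×(128−144) = 144 − 14.88 = 129.12 → 129
  → #827781
34% tint:
  R: 151 + 35.36 = 186.36 → 186
  G: 2 + 86.02 = 88.02 → 88
  B: 144 + 0.34×(255−144) = 144 + 37.74 = 181.74 → 182
  → #ba58b6

#827781, #ba58b6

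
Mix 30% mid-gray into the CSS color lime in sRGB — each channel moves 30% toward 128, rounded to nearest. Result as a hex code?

#26D926

CSS lime is rgb(0, 255, 0).
Lerp each channel 30% toward 128:
  R: 0 + 0.3×(128−0) = 0 + 38.4 = 38.4 → 38
  G: 255 + 0.3×(128−255) = 255 − 38.1 = 216.9 → 217
  B: 0 + 38.4 = 38.4 → 38
rgb(38, 217, 38) = #26D926.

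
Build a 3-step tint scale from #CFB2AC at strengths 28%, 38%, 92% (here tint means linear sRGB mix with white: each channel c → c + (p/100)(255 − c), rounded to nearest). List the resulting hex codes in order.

#DCC8C3, #E1CFCC, #FBF9F8

#CFB2AC is rgb(207, 178, 172).
28%: (207 + 13.44 = 220.44→220, 178 + 21.56 = 199.56→200, 172 + 23.24 = 195.24→195) → #DCC8C3
38%: (207 + 18.24 = 225.24→225, 178 + 29.26 = 207.26→207, 172 + 31.54 = 203.54→204) → #E1CFCC
92%: (207 + 44.16 = 251.16→251, 178 + 70.84 = 248.84→249, 172 + 76.36 = 248.36→248) → #FBF9F8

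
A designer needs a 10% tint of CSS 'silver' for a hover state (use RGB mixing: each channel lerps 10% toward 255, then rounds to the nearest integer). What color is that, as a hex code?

#C6C6C6

CSS silver is rgb(192, 192, 192).
Lerp each channel 10% toward 255:
  R: 192 + 6.3 = 198.3 → 198
  G: 192 + 6.3 = 198.3 → 198
  B: 192 + 6.3 = 198.3 → 198
rgb(198, 198, 198) = #C6C6C6.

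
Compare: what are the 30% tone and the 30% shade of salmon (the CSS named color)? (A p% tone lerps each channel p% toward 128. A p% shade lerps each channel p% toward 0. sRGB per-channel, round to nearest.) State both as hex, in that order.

CSS salmon is rgb(250, 128, 114).
30% tone:
  R: 250 + 0.3×(128−250) = 250 − 36.6 = 213.4 → 213
  G: 128 + 0.3×(128−128) = 128 + 0 = 128 → 128
  B: 114 + 0.3×(128−114) = 114 + 4.2 = 118.2 → 118
  → #d58076
30% shade:
  R: 250 + 0.3×(0−250) = 250 − 75 = 175 → 175
  G: 128 + 0.3×(0−128) = 128 − 38.4 = 89.6 → 90
  B: 114 + 0.3×(0−114) = 114 − 34.2 = 79.8 → 80
  → #af5a50

#d58076, #af5a50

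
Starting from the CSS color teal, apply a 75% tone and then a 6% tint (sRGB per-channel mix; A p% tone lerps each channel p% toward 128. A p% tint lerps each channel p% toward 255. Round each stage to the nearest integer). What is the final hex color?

#6a8888

CSS teal is rgb(0, 128, 128).
Lerp each channel 75% toward 128:
  R: 0 + 96 = 96 → 96
  G: 128 + 0 = 128 → 128
  B: 128 + 0.75×(128−128) = 128 + 0 = 128 → 128
After the tone: rgb(96, 128, 128) = #608080.
Per channel, c → c + 0.06(255 − c):
  R: 96 + 0.06×(255−96) = 96 + 9.54 = 105.54 → 106
  G: 128 + 0.06×(255−128) = 128 + 7.62 = 135.62 → 136
  B: 128 + 0.06×(255−128) = 128 + 7.62 = 135.62 → 136
rgb(106, 136, 136) = #6a8888.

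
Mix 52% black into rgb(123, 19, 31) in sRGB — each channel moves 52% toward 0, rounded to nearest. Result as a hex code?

#3b090f

Per channel, c → c + 0.52(0 − c):
  R: 123 − 63.96 = 59.04 → 59
  G: 19 − 9.88 = 9.12 → 9
  B: 31 + 0.52×(0−31) = 31 − 16.12 = 14.88 → 15
rgb(59, 9, 15) = #3b090f.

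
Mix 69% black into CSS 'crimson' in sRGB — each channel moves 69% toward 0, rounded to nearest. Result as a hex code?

#440613

CSS crimson is rgb(220, 20, 60).
Lerp each channel 69% toward 0:
  R: 220 + 0.69×(0−220) = 220 − 151.8 = 68.2 → 68
  G: 20 − 13.8 = 6.2 → 6
  B: 60 + 0.69×(0−60) = 60 − 41.4 = 18.6 → 19
rgb(68, 6, 19) = #440613.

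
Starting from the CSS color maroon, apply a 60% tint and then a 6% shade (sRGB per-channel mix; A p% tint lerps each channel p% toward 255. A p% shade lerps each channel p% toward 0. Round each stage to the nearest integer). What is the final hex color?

#c09090

CSS maroon is rgb(128, 0, 0).
A 60% tint moves each channel 60% toward 255:
  R: 128 + 0.6×(255−128) = 128 + 76.2 = 204.2 → 204
  G: 0 + 0.6×(255−0) = 0 + 153 = 153 → 153
  B: 0 + 0.6×(255−0) = 0 + 153 = 153 → 153
After the tint: rgb(204, 153, 153) = #cc9999.
Per channel, c → c + 0.06(0 − c):
  R: 204 + 0.06×(0−204) = 204 − 12.24 = 191.76 → 192
  G: 153 + 0.06×(0−153) = 153 − 9.18 = 143.82 → 144
  B: 153 + 0.06×(0−153) = 153 − 9.18 = 143.82 → 144
rgb(192, 144, 144) = #c09090.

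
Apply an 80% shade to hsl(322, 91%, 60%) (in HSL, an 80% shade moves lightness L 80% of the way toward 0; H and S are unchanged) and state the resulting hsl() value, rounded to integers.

hsl(322, 91%, 12%)

L moves 80% from 60 toward 0: 60 − 48 = 12 → 12.
H and S are unchanged.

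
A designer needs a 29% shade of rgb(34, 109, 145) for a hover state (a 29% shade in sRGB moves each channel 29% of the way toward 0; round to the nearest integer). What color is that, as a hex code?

#184D67

A 29% shade moves each channel 29% toward 0:
  R: 34 + 0.29×(0−34) = 34 − 9.86 = 24.14 → 24
  G: 109 + 0.29×(0−109) = 109 − 31.61 = 77.39 → 77
  B: 145 + 0.29×(0−145) = 145 − 42.05 = 102.95 → 103
rgb(24, 77, 103) = #184D67.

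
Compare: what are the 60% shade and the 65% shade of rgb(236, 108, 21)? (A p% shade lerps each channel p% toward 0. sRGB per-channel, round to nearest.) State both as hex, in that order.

#5E2B08, #532607

60% shade:
  R: 236 − 141.6 = 94.4 → 94
  G: 108 − 64.8 = 43.2 → 43
  B: 21 − 12.6 = 8.4 → 8
  → #5E2B08
65% shade:
  R: 236 − 153.4 = 82.6 → 83
  G: 108 + 0.65×(0−108) = 108 − 70.2 = 37.8 → 38
  B: 21 + 0.65×(0−21) = 21 − 13.65 = 7.35 → 7
  → #532607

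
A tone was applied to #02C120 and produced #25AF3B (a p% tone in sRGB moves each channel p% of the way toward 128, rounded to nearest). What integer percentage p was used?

#02C120 is rgb(2, 193, 32); #25AF3B is rgb(37, 175, 59).
On the R channel (widest range): 37 ≈ 2 + (p/100)(128 − 2), so p ≈ 100×(37 − 2)/(128 − 2) = 3500/126 = 27.78.
p = 28 reproduces all three channels after rounding.

28%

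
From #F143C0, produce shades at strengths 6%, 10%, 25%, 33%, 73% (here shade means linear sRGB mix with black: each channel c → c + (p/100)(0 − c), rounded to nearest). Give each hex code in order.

#F143C0 is rgb(241, 67, 192).
6%: (241 − 14.46 = 226.54→227, 67 − 4.02 = 62.98→63, 192 − 11.52 = 180.48→180) → #E33FB4
10%: (241 − 24.1 = 216.9→217, 67 − 6.7 = 60.3→60, 192 − 19.2 = 172.8→173) → #D93CAD
25%: (241 − 60.25 = 180.75→181, 67 − 16.75 = 50.25→50, 192 − 48 = 144→144) → #B53290
33%: (241 − 79.53 = 161.47→161, 67 − 22.11 = 44.89→45, 192 − 63.36 = 128.64→129) → #A12D81
73%: (241 − 175.93 = 65.07→65, 67 − 48.91 = 18.09→18, 192 − 140.16 = 51.84→52) → #411234

#E33FB4, #D93CAD, #B53290, #A12D81, #411234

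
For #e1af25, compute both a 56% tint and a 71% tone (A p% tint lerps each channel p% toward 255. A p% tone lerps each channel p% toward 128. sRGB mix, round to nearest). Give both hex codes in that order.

#f2dc9f, #9c8e66

#e1af25 is rgb(225, 175, 37).
56% tint:
  R: 225 + 0.56×(255−225) = 225 + 16.8 = 241.8 → 242
  G: 175 + 44.8 = 219.8 → 220
  B: 37 + 122.08 = 159.08 → 159
  → #f2dc9f
71% tone:
  R: 225 − 68.87 = 156.13 → 156
  G: 175 − 33.37 = 141.63 → 142
  B: 37 + 0.71×(128−37) = 37 + 64.61 = 101.61 → 102
  → #9c8e66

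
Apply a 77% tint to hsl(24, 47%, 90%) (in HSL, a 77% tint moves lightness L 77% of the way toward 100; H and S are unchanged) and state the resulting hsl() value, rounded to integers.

hsl(24, 47%, 98%)

L moves 77% from 90 toward 100: 90 + 7.7 = 97.7 → 98.
H and S are unchanged.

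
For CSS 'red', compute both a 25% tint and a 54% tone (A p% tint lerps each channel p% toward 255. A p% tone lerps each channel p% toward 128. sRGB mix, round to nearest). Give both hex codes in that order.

#FF4040, #BA4545

CSS red is rgb(255, 0, 0).
25% tint:
  R: 255 + 0 = 255 → 255
  G: 0 + 0.25×(255−0) = 0 + 63.75 = 63.75 → 64
  B: 0 + 63.75 = 63.75 → 64
  → #FF4040
54% tone:
  R: 255 + 0.54×(128−255) = 255 − 68.58 = 186.42 → 186
  G: 0 + 0.54×(128−0) = 0 + 69.12 = 69.12 → 69
  B: 0 + 0.54×(128−0) = 0 + 69.12 = 69.12 → 69
  → #BA4545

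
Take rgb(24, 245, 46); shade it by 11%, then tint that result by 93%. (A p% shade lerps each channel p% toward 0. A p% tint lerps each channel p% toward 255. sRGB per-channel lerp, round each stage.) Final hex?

Per channel, c → c + 0.11(0 − c):
  R: 24 − 2.64 = 21.36 → 21
  G: 245 − 26.95 = 218.05 → 218
  B: 46 − 5.06 = 40.94 → 41
After the shade: rgb(21, 218, 41) = #15da29.
Per channel, c → c + 0.93(255 − c):
  R: 21 + 0.93×(255−21) = 21 + 217.62 = 238.62 → 239
  G: 218 + 0.93×(255−218) = 218 + 34.41 = 252.41 → 252
  B: 41 + 199.02 = 240.02 → 240
rgb(239, 252, 240) = #effcf0.

#effcf0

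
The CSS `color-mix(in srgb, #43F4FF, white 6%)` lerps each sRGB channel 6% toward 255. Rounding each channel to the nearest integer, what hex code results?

#4EF5FF

#43F4FF is rgb(67, 244, 255).
A 6% tint moves each channel 6% toward 255:
  R: 67 + 11.28 = 78.28 → 78
  G: 244 + 0.66 = 244.66 → 245
  B: 255 + 0.06×(255−255) = 255 + 0 = 255 → 255
rgb(78, 245, 255) = #4EF5FF.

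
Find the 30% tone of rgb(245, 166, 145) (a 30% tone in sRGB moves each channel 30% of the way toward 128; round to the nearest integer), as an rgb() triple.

rgb(210, 155, 140)

A 30% tone moves each channel 30% toward 128:
  R: 245 − 35.1 = 209.9 → 210
  G: 166 + 0.3×(128−166) = 166 − 11.4 = 154.6 → 155
  B: 145 − 5.1 = 139.9 → 140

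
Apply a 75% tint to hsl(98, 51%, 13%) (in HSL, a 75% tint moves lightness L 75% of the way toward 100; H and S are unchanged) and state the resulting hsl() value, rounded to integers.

hsl(98, 51%, 78%)

L moves 75% from 13 toward 100: 13 + 65.25 = 78.25 → 78.
H and S are unchanged.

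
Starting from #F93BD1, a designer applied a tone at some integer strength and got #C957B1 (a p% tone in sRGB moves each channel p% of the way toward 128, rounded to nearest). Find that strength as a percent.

40%

#F93BD1 is rgb(249, 59, 209); #C957B1 is rgb(201, 87, 177).
On the R channel (widest range): 201 ≈ 249 + (p/100)(128 − 249), so p ≈ 100×(201 − 249)/(128 − 249) = -4800/-121 = 39.67.
p = 40 reproduces all three channels after rounding.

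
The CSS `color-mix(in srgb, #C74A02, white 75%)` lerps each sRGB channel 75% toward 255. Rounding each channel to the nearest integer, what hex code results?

#C74A02 is rgb(199, 74, 2).
Lerp each channel 75% toward 255:
  R: 199 + 0.75×(255−199) = 199 + 42 = 241 → 241
  G: 74 + 0.75×(255−74) = 74 + 135.75 = 209.75 → 210
  B: 2 + 0.75×(255−2) = 2 + 189.75 = 191.75 → 192
rgb(241, 210, 192) = #F1D2C0.

#F1D2C0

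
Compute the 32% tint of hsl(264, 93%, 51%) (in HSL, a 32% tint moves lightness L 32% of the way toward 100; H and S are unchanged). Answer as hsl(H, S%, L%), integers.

L moves 32% from 51 toward 100: 51 + 15.68 = 66.68 → 67.
H and S are unchanged.

hsl(264, 93%, 67%)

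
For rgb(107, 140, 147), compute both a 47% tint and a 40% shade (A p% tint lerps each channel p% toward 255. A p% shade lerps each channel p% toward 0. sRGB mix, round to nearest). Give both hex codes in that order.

#b1c2c6, #405458

47% tint:
  R: 107 + 0.47×(255−107) = 107 + 69.56 = 176.56 → 177
  G: 140 + 0.47×(255−140) = 140 + 54.05 = 194.05 → 194
  B: 147 + 50.76 = 197.76 → 198
  → #b1c2c6
40% shade:
  R: 107 + 0.4×(0−107) = 107 − 42.8 = 64.2 → 64
  G: 140 + 0.4×(0−140) = 140 − 56 = 84 → 84
  B: 147 + 0.4×(0−147) = 147 − 58.8 = 88.2 → 88
  → #405458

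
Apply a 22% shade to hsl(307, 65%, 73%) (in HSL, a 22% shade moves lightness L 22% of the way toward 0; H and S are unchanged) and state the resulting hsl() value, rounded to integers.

hsl(307, 65%, 57%)

L moves 22% from 73 toward 0: 73 − 16.06 = 56.94 → 57.
H and S are unchanged.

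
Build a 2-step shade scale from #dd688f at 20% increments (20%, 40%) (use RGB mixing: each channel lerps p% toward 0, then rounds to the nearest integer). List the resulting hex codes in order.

#dd688f is rgb(221, 104, 143).
20%: (221 − 44.2 = 176.8→177, 104 − 20.8 = 83.2→83, 143 − 28.6 = 114.4→114) → #b15372
40%: (221 − 88.4 = 132.6→133, 104 − 41.6 = 62.4→62, 143 − 57.2 = 85.8→86) → #853e56

#b15372, #853e56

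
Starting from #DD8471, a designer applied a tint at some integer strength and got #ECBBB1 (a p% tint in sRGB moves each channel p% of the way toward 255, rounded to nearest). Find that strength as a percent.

#DD8471 is rgb(221, 132, 113); #ECBBB1 is rgb(236, 187, 177).
On the B channel (widest range): 177 ≈ 113 + (p/100)(255 − 113), so p ≈ 100×(177 − 113)/(255 − 113) = 6400/142 = 45.07.
p = 45 reproduces all three channels after rounding.

45%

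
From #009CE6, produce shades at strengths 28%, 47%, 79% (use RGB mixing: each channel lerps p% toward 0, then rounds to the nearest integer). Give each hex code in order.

#0070A6, #00537A, #002130

#009CE6 is rgb(0, 156, 230).
28%: (0→0, 156 − 43.68 = 112.32→112, 230 − 64.4 = 165.6→166) → #0070A6
47%: (0→0, 156 − 73.32 = 82.68→83, 230 − 108.1 = 121.9→122) → #00537A
79%: (0→0, 156 − 123.24 = 32.76→33, 230 − 181.7 = 48.3→48) → #002130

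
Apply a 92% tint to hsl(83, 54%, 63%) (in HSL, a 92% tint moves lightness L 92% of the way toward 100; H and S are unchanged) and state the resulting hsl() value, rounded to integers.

hsl(83, 54%, 97%)

L moves 92% from 63 toward 100: 63 + 34.04 = 97.04 → 97.
H and S are unchanged.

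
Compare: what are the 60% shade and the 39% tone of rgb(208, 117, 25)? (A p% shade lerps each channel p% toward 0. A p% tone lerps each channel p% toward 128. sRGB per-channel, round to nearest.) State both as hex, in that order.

60% shade:
  R: 208 + 0.6×(0−208) = 208 − 124.8 = 83.2 → 83
  G: 117 − 70.2 = 46.8 → 47
  B: 25 + 0.6×(0−25) = 25 − 15 = 10 → 10
  → #532f0a
39% tone:
  R: 208 − 31.2 = 176.8 → 177
  G: 117 + 0.39×(128−117) = 117 + 4.29 = 121.29 → 121
  B: 25 + 0.39×(128−25) = 25 + 40.17 = 65.17 → 65
  → #b17941

#532f0a, #b17941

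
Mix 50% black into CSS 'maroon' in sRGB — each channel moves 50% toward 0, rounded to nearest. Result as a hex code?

#400000

CSS maroon is rgb(128, 0, 0).
A 50% shade moves each channel 50% toward 0:
  R: 128 + 0.5×(0−128) = 128 − 64 = 64 → 64
  G: 0 + 0 = 0 → 0
  B: 0 + 0 = 0 → 0
rgb(64, 0, 0) = #400000.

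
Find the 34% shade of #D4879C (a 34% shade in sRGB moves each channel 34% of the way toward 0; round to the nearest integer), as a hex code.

#D4879C is rgb(212, 135, 156).
Per channel, c → c + 0.34(0 − c):
  R: 212 + 0.34×(0−212) = 212 − 72.08 = 139.92 → 140
  G: 135 + 0.34×(0−135) = 135 − 45.9 = 89.1 → 89
  B: 156 + 0.34×(0−156) = 156 − 53.04 = 102.96 → 103
rgb(140, 89, 103) = #8C5967.

#8C5967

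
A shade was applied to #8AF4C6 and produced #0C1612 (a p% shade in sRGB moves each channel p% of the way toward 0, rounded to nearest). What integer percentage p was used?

#8AF4C6 is rgb(138, 244, 198); #0C1612 is rgb(12, 22, 18).
On the G channel (widest range): 22 ≈ 244 + (p/100)(0 − 244), so p ≈ 100×(22 − 244)/(0 − 244) = -22200/-244 = 90.98.
p = 91 reproduces all three channels after rounding.

91%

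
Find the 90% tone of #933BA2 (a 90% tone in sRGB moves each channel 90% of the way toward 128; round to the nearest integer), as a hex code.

#827983

#933BA2 is rgb(147, 59, 162).
Per channel, c → c + 0.9(128 − c):
  R: 147 − 17.1 = 129.9 → 130
  G: 59 + 0.9×(128−59) = 59 + 62.1 = 121.1 → 121
  B: 162 + 0.9×(128−162) = 162 − 30.6 = 131.4 → 131
rgb(130, 121, 131) = #827983.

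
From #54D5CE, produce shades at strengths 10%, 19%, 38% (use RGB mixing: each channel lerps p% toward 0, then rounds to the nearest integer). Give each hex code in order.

#54D5CE is rgb(84, 213, 206).
10%: (84 − 8.4 = 75.6→76, 213 − 21.3 = 191.7→192, 206 − 20.6 = 185.4→185) → #4CC0B9
19%: (84 − 15.96 = 68.04→68, 213 − 40.47 = 172.53→173, 206 − 39.14 = 166.86→167) → #44ADA7
38%: (84 − 31.92 = 52.08→52, 213 − 80.94 = 132.06→132, 206 − 78.28 = 127.72→128) → #348480

#4CC0B9, #44ADA7, #348480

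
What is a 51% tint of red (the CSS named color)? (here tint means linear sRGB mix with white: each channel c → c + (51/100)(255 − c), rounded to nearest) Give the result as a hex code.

CSS red is rgb(255, 0, 0).
A 51% tint moves each channel 51% toward 255:
  R: 255 + 0 = 255 → 255
  G: 0 + 130.05 = 130.05 → 130
  B: 0 + 130.05 = 130.05 → 130
rgb(255, 130, 130) = #ff8282.

#ff8282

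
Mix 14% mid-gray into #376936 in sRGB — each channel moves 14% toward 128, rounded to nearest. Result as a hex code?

#376936 is rgb(55, 105, 54).
A 14% tone moves each channel 14% toward 128:
  R: 55 + 10.22 = 65.22 → 65
  G: 105 + 0.14×(128−105) = 105 + 3.22 = 108.22 → 108
  B: 54 + 0.14×(128−54) = 54 + 10.36 = 64.36 → 64
rgb(65, 108, 64) = #416c40.

#416c40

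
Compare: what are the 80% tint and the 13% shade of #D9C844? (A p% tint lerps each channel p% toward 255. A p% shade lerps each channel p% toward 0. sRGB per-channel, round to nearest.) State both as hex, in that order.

#D9C844 is rgb(217, 200, 68).
80% tint:
  R: 217 + 0.8×(255−217) = 217 + 30.4 = 247.4 → 247
  G: 200 + 0.8×(255−200) = 200 + 44 = 244 → 244
  B: 68 + 0.8×(255−68) = 68 + 149.6 = 217.6 → 218
  → #F7F4DA
13% shade:
  R: 217 − 28.21 = 188.79 → 189
  G: 200 + 0.13×(0−200) = 200 − 26 = 174 → 174
  B: 68 − 8.84 = 59.16 → 59
  → #BDAE3B

#F7F4DA, #BDAE3B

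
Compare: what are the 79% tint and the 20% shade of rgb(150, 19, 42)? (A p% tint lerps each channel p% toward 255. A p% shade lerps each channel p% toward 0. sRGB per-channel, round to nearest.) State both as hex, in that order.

79% tint:
  R: 150 + 82.95 = 232.95 → 233
  G: 19 + 0.79×(255−19) = 19 + 186.44 = 205.44 → 205
  B: 42 + 0.79×(255−42) = 42 + 168.27 = 210.27 → 210
  → #e9cdd2
20% shade:
  R: 150 + 0.2×(0−150) = 150 − 30 = 120 → 120
  G: 19 − 3.8 = 15.2 → 15
  B: 42 + 0.2×(0−42) = 42 − 8.4 = 33.6 → 34
  → #780f22

#e9cdd2, #780f22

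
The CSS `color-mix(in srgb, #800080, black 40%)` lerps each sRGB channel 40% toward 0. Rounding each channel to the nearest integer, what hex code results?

#4D004D

#800080 is rgb(128, 0, 128).
Per channel, c → c + 0.4(0 − c):
  R: 128 + 0.4×(0−128) = 128 − 51.2 = 76.8 → 77
  G: 0 + 0.4×(0−0) = 0 + 0 = 0 → 0
  B: 128 + 0.4×(0−128) = 128 − 51.2 = 76.8 → 77
rgb(77, 0, 77) = #4D004D.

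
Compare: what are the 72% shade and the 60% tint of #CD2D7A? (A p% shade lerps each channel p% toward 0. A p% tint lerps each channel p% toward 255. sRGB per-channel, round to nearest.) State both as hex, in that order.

#390D22, #EBABCA

#CD2D7A is rgb(205, 45, 122).
72% shade:
  R: 205 + 0.72×(0−205) = 205 − 147.6 = 57.4 → 57
  G: 45 + 0.72×(0−45) = 45 − 32.4 = 12.6 → 13
  B: 122 + 0.72×(0−122) = 122 − 87.84 = 34.16 → 34
  → #390D22
60% tint:
  R: 205 + 0.6×(255−205) = 205 + 30 = 235 → 235
  G: 45 + 0.6×(255−45) = 45 + 126 = 171 → 171
  B: 122 + 0.6×(255−122) = 122 + 79.8 = 201.8 → 202
  → #EBABCA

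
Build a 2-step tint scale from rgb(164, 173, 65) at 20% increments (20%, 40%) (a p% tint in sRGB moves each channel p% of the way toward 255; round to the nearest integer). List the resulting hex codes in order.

20%: (164 + 18.2 = 182.2→182, 173 + 16.4 = 189.4→189, 65 + 38 = 103→103) → #B6BD67
40%: (164 + 36.4 = 200.4→200, 173 + 32.8 = 205.8→206, 65 + 76 = 141→141) → #C8CE8D

#B6BD67, #C8CE8D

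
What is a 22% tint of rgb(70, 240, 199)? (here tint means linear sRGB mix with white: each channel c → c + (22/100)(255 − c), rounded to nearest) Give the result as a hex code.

#6ff3d3

Per channel, c → c + 0.22(255 − c):
  R: 70 + 40.7 = 110.7 → 111
  G: 240 + 0.22×(255−240) = 240 + 3.3 = 243.3 → 243
  B: 199 + 12.32 = 211.32 → 211
rgb(111, 243, 211) = #6ff3d3.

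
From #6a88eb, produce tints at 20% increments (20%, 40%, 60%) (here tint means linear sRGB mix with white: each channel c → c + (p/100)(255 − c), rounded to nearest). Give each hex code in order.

#88a0ef, #a6b8f3, #c3cff7

#6a88eb is rgb(106, 136, 235).
20%: (106 + 29.8 = 135.8→136, 136 + 23.8 = 159.8→160, 235 + 4 = 239→239) → #88a0ef
40%: (106 + 59.6 = 165.6→166, 136 + 47.6 = 183.6→184, 235 + 8 = 243→243) → #a6b8f3
60%: (106 + 89.4 = 195.4→195, 136 + 71.4 = 207.4→207, 235 + 12 = 247→247) → #c3cff7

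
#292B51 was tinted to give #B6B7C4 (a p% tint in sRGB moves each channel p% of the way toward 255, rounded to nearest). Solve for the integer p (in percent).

66%

#292B51 is rgb(41, 43, 81); #B6B7C4 is rgb(182, 183, 196).
On the R channel (widest range): 182 ≈ 41 + (p/100)(255 − 41), so p ≈ 100×(182 − 41)/(255 − 41) = 14100/214 = 65.89.
p = 66 reproduces all three channels after rounding.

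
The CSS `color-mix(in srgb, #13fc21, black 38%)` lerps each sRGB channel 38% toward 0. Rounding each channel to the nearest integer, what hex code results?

#0c9c14

#13fc21 is rgb(19, 252, 33).
A 38% shade moves each channel 38% toward 0:
  R: 19 + 0.38×(0−19) = 19 − 7.22 = 11.78 → 12
  G: 252 − 95.76 = 156.24 → 156
  B: 33 + 0.38×(0−33) = 33 − 12.54 = 20.46 → 20
rgb(12, 156, 20) = #0c9c14.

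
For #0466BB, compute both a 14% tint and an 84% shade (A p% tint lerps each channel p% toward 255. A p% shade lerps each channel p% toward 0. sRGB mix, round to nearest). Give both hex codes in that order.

#0466BB is rgb(4, 102, 187).
14% tint:
  R: 4 + 0.14×(255−4) = 4 + 35.14 = 39.14 → 39
  G: 102 + 0.14×(255−102) = 102 + 21.42 = 123.42 → 123
  B: 187 + 0.14×(255−187) = 187 + 9.52 = 196.52 → 197
  → #277BC5
84% shade:
  R: 4 − 3.36 = 0.64 → 1
  G: 102 − 85.68 = 16.32 → 16
  B: 187 − 157.08 = 29.92 → 30
  → #01101E

#277BC5, #01101E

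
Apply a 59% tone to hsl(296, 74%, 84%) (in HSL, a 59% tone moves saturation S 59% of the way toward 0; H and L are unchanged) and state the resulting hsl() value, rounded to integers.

hsl(296, 30%, 84%)

S moves 59% from 74 toward 0: 74 − 43.66 = 30.34 → 30.
H and L are unchanged.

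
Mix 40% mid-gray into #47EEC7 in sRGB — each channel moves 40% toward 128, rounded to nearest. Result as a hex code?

#5EC2AB

#47EEC7 is rgb(71, 238, 199).
Lerp each channel 40% toward 128:
  R: 71 + 0.4×(128−71) = 71 + 22.8 = 93.8 → 94
  G: 238 + 0.4×(128−238) = 238 − 44 = 194 → 194
  B: 199 + 0.4×(128−199) = 199 − 28.4 = 170.6 → 171
rgb(94, 194, 171) = #5EC2AB.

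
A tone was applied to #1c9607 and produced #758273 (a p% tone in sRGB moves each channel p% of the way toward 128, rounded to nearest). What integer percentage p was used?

#1c9607 is rgb(28, 150, 7); #758273 is rgb(117, 130, 115).
On the B channel (widest range): 115 ≈ 7 + (p/100)(128 − 7), so p ≈ 100×(115 − 7)/(128 − 7) = 10800/121 = 89.26.
p = 89 reproduces all three channels after rounding.

89%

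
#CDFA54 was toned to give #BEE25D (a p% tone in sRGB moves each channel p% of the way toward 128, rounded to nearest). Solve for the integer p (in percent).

20%

#CDFA54 is rgb(205, 250, 84); #BEE25D is rgb(190, 226, 93).
On the G channel (widest range): 226 ≈ 250 + (p/100)(128 − 250), so p ≈ 100×(226 − 250)/(128 − 250) = -2400/-122 = 19.67.
p = 20 reproduces all three channels after rounding.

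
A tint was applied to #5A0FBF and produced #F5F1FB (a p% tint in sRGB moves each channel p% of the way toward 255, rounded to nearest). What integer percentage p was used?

94%

#5A0FBF is rgb(90, 15, 191); #F5F1FB is rgb(245, 241, 251).
On the G channel (widest range): 241 ≈ 15 + (p/100)(255 − 15), so p ≈ 100×(241 − 15)/(255 − 15) = 22600/240 = 94.17.
p = 94 reproduces all three channels after rounding.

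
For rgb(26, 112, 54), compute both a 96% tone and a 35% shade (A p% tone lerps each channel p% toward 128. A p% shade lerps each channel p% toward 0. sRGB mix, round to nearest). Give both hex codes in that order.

96% tone:
  R: 26 + 0.96×(128−26) = 26 + 97.92 = 123.92 → 124
  G: 112 + 0.96×(128−112) = 112 + 15.36 = 127.36 → 127
  B: 54 + 71.04 = 125.04 → 125
  → #7C7F7D
35% shade:
  R: 26 + 0.35×(0−26) = 26 − 9.1 = 16.9 → 17
  G: 112 − 39.2 = 72.8 → 73
  B: 54 − 18.9 = 35.1 → 35
  → #114923

#7C7F7D, #114923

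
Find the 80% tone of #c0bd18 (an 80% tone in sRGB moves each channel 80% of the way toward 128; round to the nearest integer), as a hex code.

#c0bd18 is rgb(192, 189, 24).
Per channel, c → c + 0.8(128 − c):
  R: 192 + 0.8×(128−192) = 192 − 51.2 = 140.8 → 141
  G: 189 + 0.8×(128−189) = 189 − 48.8 = 140.2 → 140
  B: 24 + 0.8×(128−24) = 24 + 83.2 = 107.2 → 107
rgb(141, 140, 107) = #8d8c6b.

#8d8c6b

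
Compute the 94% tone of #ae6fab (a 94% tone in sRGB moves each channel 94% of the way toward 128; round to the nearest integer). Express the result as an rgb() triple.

rgb(131, 127, 131)

#ae6fab is rgb(174, 111, 171).
Per channel, c → c + 0.94(128 − c):
  R: 174 − 43.24 = 130.76 → 131
  G: 111 + 15.98 = 126.98 → 127
  B: 171 − 40.42 = 130.58 → 131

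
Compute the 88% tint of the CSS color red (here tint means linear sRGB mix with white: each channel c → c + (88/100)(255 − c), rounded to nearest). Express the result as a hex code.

CSS red is rgb(255, 0, 0).
Lerp each channel 88% toward 255:
  R: 255 + 0.88×(255−255) = 255 + 0 = 255 → 255
  G: 0 + 0.88×(255−0) = 0 + 224.4 = 224.4 → 224
  B: 0 + 224.4 = 224.4 → 224
rgb(255, 224, 224) = #ffe0e0.

#ffe0e0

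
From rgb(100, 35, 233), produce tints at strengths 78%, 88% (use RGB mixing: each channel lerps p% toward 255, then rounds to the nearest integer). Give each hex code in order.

#DDCFFA, #ECE5FC

78%: (100 + 120.9 = 220.9→221, 35 + 171.6 = 206.6→207, 233 + 17.16 = 250.16→250) → #DDCFFA
88%: (100 + 136.4 = 236.4→236, 35 + 193.6 = 228.6→229, 233 + 19.36 = 252.36→252) → #ECE5FC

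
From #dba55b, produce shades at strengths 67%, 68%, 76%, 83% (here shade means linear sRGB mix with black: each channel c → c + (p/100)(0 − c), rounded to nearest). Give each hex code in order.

#48361e, #46351d, #352816, #251c0f

#dba55b is rgb(219, 165, 91).
67%: (219 − 146.73 = 72.27→72, 165 − 110.55 = 54.45→54, 91 − 60.97 = 30.03→30) → #48361e
68%: (219 − 148.92 = 70.08→70, 165 − 112.2 = 52.8→53, 91 − 61.88 = 29.12→29) → #46351d
76%: (219 − 166.44 = 52.56→53, 165 − 125.4 = 39.6→40, 91 − 69.16 = 21.84→22) → #352816
83%: (219 − 181.77 = 37.23→37, 165 − 136.95 = 28.05→28, 91 − 75.53 = 15.47→15) → #251c0f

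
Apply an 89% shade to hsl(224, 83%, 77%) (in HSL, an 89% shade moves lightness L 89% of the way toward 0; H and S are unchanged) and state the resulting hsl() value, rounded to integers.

L moves 89% from 77 toward 0: 77 − 68.53 = 8.47 → 8.
H and S are unchanged.

hsl(224, 83%, 8%)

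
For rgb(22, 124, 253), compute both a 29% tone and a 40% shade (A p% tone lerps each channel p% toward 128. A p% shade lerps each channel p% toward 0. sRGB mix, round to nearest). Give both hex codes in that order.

#357dd9, #0d4a98

29% tone:
  R: 22 + 30.74 = 52.74 → 53
  G: 124 + 1.16 = 125.16 → 125
  B: 253 − 36.25 = 216.75 → 217
  → #357dd9
40% shade:
  R: 22 + 0.4×(0−22) = 22 − 8.8 = 13.2 → 13
  G: 124 + 0.4×(0−124) = 124 − 49.6 = 74.4 → 74
  B: 253 + 0.4×(0−253) = 253 − 101.2 = 151.8 → 152
  → #0d4a98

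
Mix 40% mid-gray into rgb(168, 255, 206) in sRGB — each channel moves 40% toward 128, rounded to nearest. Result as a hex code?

Lerp each channel 40% toward 128:
  R: 168 + 0.4×(128−168) = 168 − 16 = 152 → 152
  G: 255 + 0.4×(128−255) = 255 − 50.8 = 204.2 → 204
  B: 206 − 31.2 = 174.8 → 175
rgb(152, 204, 175) = #98ccaf.

#98ccaf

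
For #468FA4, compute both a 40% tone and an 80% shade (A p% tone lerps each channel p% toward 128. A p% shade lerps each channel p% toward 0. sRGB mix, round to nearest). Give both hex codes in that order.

#5D8996, #0E1D21

#468FA4 is rgb(70, 143, 164).
40% tone:
  R: 70 + 23.2 = 93.2 → 93
  G: 143 + 0.4×(128−143) = 143 − 6 = 137 → 137
  B: 164 + 0.4×(128−164) = 164 − 14.4 = 149.6 → 150
  → #5D8996
80% shade:
  R: 70 − 56 = 14 → 14
  G: 143 + 0.8×(0−143) = 143 − 114.4 = 28.6 → 29
  B: 164 − 131.2 = 32.8 → 33
  → #0E1D21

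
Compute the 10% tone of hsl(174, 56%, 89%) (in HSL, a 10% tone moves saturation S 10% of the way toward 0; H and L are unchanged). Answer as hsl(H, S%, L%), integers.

S moves 10% from 56 toward 0: 56 − 5.6 = 50.4 → 50.
H and L are unchanged.

hsl(174, 50%, 89%)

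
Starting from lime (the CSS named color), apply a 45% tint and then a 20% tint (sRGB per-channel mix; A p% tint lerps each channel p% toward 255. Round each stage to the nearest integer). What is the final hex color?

#8FFF8F

CSS lime is rgb(0, 255, 0).
Lerp each channel 45% toward 255:
  R: 0 + 114.75 = 114.75 → 115
  G: 255 + 0 = 255 → 255
  B: 0 + 114.75 = 114.75 → 115
After the tint: rgb(115, 255, 115) = #73FF73.
Per channel, c → c + 0.2(255 − c):
  R: 115 + 0.2×(255−115) = 115 + 28 = 143 → 143
  G: 255 + 0 = 255 → 255
  B: 115 + 28 = 143 → 143
rgb(143, 255, 143) = #8FFF8F.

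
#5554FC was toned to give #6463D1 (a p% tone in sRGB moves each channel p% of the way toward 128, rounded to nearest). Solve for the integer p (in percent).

35%

#5554FC is rgb(85, 84, 252); #6463D1 is rgb(100, 99, 209).
On the B channel (widest range): 209 ≈ 252 + (p/100)(128 − 252), so p ≈ 100×(209 − 252)/(128 − 252) = -4300/-124 = 34.68.
p = 35 reproduces all three channels after rounding.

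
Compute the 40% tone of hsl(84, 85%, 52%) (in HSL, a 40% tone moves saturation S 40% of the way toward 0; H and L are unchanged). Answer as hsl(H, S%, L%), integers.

hsl(84, 51%, 52%)

S moves 40% from 85 toward 0: 85 − 34 = 51 → 51.
H and L are unchanged.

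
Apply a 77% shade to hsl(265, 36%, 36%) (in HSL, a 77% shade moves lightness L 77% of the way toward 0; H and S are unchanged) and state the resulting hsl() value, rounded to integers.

hsl(265, 36%, 8%)

L moves 77% from 36 toward 0: 36 − 27.72 = 8.28 → 8.
H and S are unchanged.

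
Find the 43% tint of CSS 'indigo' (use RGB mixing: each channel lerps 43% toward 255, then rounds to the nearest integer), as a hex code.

#986eb8

CSS indigo is rgb(75, 0, 130).
A 43% tint moves each channel 43% toward 255:
  R: 75 + 0.43×(255−75) = 75 + 77.4 = 152.4 → 152
  G: 0 + 109.65 = 109.65 → 110
  B: 130 + 0.43×(255−130) = 130 + 53.75 = 183.75 → 184
rgb(152, 110, 184) = #986eb8.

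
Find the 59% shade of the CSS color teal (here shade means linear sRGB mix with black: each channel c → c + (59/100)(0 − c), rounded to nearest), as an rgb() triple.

CSS teal is rgb(0, 128, 128).
Per channel, c → c + 0.59(0 − c):
  R: 0 + 0.59×(0−0) = 0 + 0 = 0 → 0
  G: 128 + 0.59×(0−128) = 128 − 75.52 = 52.48 → 52
  B: 128 − 75.52 = 52.48 → 52

rgb(0, 52, 52)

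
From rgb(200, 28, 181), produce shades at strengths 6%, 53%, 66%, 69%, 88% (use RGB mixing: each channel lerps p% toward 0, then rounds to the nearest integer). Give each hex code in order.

6%: (200 − 12 = 188→188, 28 − 1.68 = 26.32→26, 181 − 10.86 = 170.14→170) → #bc1aaa
53%: (200 − 106 = 94→94, 28 − 14.84 = 13.16→13, 181 − 95.93 = 85.07→85) → #5e0d55
66%: (200 − 132 = 68→68, 28 − 18.48 = 9.52→10, 181 − 119.46 = 61.54→62) → #440a3e
69%: (200 − 138 = 62→62, 28 − 19.32 = 8.68→9, 181 − 124.89 = 56.11→56) → #3e0938
88%: (200 − 176 = 24→24, 28 − 24.64 = 3.36→3, 181 − 159.28 = 21.72→22) → #180316

#bc1aaa, #5e0d55, #440a3e, #3e0938, #180316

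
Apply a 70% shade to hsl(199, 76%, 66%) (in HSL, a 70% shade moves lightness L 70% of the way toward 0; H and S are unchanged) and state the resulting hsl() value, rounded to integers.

hsl(199, 76%, 20%)

L moves 70% from 66 toward 0: 66 − 46.2 = 19.8 → 20.
H and S are unchanged.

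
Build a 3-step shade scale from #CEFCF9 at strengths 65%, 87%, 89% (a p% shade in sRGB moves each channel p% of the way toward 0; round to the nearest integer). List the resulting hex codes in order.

#485857, #1B2120, #171C1B

#CEFCF9 is rgb(206, 252, 249).
65%: (206 − 133.9 = 72.1→72, 252 − 163.8 = 88.2→88, 249 − 161.85 = 87.15→87) → #485857
87%: (206 − 179.22 = 26.78→27, 252 − 219.24 = 32.76→33, 249 − 216.63 = 32.37→32) → #1B2120
89%: (206 − 183.34 = 22.66→23, 252 − 224.28 = 27.72→28, 249 − 221.61 = 27.39→27) → #171C1B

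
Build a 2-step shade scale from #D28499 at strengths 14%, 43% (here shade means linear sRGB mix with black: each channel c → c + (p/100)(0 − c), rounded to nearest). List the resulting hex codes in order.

#D28499 is rgb(210, 132, 153).
14%: (210 − 29.4 = 180.6→181, 132 − 18.48 = 113.52→114, 153 − 21.42 = 131.58→132) → #B57284
43%: (210 − 90.3 = 119.7→120, 132 − 56.76 = 75.24→75, 153 − 65.79 = 87.21→87) → #784B57

#B57284, #784B57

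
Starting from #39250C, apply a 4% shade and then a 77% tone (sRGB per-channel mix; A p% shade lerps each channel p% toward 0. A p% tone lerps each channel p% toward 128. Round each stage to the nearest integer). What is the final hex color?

#6F6B65

#39250C is rgb(57, 37, 12).
Lerp each channel 4% toward 0:
  R: 57 − 2.28 = 54.72 → 55
  G: 37 + 0.04×(0−37) = 37 − 1.48 = 35.52 → 36
  B: 12 + 0.04×(0−12) = 12 − 0.48 = 11.52 → 12
After the shade: rgb(55, 36, 12) = #37240C.
Per channel, c → c + 0.77(128 − c):
  R: 55 + 56.21 = 111.21 → 111
  G: 36 + 0.77×(128−36) = 36 + 70.84 = 106.84 → 107
  B: 12 + 89.32 = 101.32 → 101
rgb(111, 107, 101) = #6F6B65.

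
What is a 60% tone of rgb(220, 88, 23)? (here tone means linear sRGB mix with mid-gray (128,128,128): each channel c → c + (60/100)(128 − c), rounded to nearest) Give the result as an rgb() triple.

rgb(165, 112, 86)

A 60% tone moves each channel 60% toward 128:
  R: 220 + 0.6×(128−220) = 220 − 55.2 = 164.8 → 165
  G: 88 + 0.6×(128−88) = 88 + 24 = 112 → 112
  B: 23 + 0.6×(128−23) = 23 + 63 = 86 → 86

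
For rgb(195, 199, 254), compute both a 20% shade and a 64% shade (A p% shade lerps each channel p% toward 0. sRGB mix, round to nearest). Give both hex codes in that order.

20% shade:
  R: 195 + 0.2×(0−195) = 195 − 39 = 156 → 156
  G: 199 − 39.8 = 159.2 → 159
  B: 254 + 0.2×(0−254) = 254 − 50.8 = 203.2 → 203
  → #9c9fcb
64% shade:
  R: 195 + 0.64×(0−195) = 195 − 124.8 = 70.2 → 70
  G: 199 − 127.36 = 71.64 → 72
  B: 254 + 0.64×(0−254) = 254 − 162.56 = 91.44 → 91
  → #46485b

#9c9fcb, #46485b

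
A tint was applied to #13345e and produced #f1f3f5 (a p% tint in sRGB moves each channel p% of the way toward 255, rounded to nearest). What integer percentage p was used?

94%

#13345e is rgb(19, 52, 94); #f1f3f5 is rgb(241, 243, 245).
On the R channel (widest range): 241 ≈ 19 + (p/100)(255 − 19), so p ≈ 100×(241 − 19)/(255 − 19) = 22200/236 = 94.07.
p = 94 reproduces all three channels after rounding.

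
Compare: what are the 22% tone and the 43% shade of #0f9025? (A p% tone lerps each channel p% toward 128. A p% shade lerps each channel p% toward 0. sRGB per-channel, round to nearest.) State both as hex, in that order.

#0f9025 is rgb(15, 144, 37).
22% tone:
  R: 15 + 24.86 = 39.86 → 40
  G: 144 + 0.22×(128−144) = 144 − 3.52 = 140.48 → 140
  B: 37 + 0.22×(128−37) = 37 + 20.02 = 57.02 → 57
  → #288c39
43% shade:
  R: 15 + 0.43×(0−15) = 15 − 6.45 = 8.55 → 9
  G: 144 + 0.43×(0−144) = 144 − 61.92 = 82.08 → 82
  B: 37 − 15.91 = 21.09 → 21
  → #095215

#288c39, #095215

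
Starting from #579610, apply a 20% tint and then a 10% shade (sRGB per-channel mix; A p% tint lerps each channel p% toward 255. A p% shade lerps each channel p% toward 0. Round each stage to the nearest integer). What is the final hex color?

#579610 is rgb(87, 150, 16).
A 20% tint moves each channel 20% toward 255:
  R: 87 + 0.2×(255−87) = 87 + 33.6 = 120.6 → 121
  G: 150 + 0.2×(255−150) = 150 + 21 = 171 → 171
  B: 16 + 0.2×(255−16) = 16 + 47.8 = 63.8 → 64
After the tint: rgb(121, 171, 64) = #79AB40.
Per channel, c → c + 0.1(0 − c):
  R: 121 + 0.1×(0−121) = 121 − 12.1 = 108.9 → 109
  G: 171 + 0.1×(0−171) = 171 − 17.1 = 153.9 → 154
  B: 64 − 6.4 = 57.6 → 58
rgb(109, 154, 58) = #6D9A3A.

#6D9A3A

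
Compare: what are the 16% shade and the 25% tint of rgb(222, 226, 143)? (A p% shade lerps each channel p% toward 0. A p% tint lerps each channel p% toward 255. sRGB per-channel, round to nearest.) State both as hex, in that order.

#BABE78, #E6E9AB

16% shade:
  R: 222 + 0.16×(0−222) = 222 − 35.52 = 186.48 → 186
  G: 226 + 0.16×(0−226) = 226 − 36.16 = 189.84 → 190
  B: 143 − 22.88 = 120.12 → 120
  → #BABE78
25% tint:
  R: 222 + 8.25 = 230.25 → 230
  G: 226 + 7.25 = 233.25 → 233
  B: 143 + 0.25×(255−143) = 143 + 28 = 171 → 171
  → #E6E9AB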